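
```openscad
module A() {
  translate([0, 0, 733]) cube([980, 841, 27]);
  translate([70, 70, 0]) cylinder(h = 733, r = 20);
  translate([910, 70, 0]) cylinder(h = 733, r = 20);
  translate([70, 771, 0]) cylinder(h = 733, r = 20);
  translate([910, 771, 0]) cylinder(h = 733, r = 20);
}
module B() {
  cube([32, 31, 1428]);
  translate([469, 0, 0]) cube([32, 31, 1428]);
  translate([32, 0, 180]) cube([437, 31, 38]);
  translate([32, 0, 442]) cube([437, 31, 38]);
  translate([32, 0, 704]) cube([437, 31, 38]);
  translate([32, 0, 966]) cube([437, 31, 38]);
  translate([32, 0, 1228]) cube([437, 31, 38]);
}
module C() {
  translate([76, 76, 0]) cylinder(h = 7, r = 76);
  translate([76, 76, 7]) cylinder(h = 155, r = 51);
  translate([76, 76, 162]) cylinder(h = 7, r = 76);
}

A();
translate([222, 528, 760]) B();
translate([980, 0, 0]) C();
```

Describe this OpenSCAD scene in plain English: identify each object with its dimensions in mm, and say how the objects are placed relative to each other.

A is a table: top 980 mm (x) × 841 mm (y), 27 mm thick, upper face at z = 760 mm, on four round legs of 40 mm diameter, each leg's bounding box inset 50 mm from the nearest pair of top edges, running from z = 0 to the bottom of the top.

B is a straight ladder. Two 32×31 mm vertical rails, 1428 mm tall, stand 501 mm apart (outside-to-outside) with their front faces coplanar on the −y side. 5 rungs, each 31 mm deep and 38 mm tall, span between the inner faces of the rails, front faces flush with the rails. The lowest rung's underside is at z = 180 mm and rungs are spaced 262 mm apart (underside to underside).

C is a spool: two coaxial disc flanges of radius 76 mm and thickness 7 mm, joined by a core cylinder of radius 51 mm and height 155 mm. The lower flange rests on z = 0 and the three cylinders share a vertical axis.

The ladder is on top of the table. The spool is against the table's +x side, with their −y faces flush.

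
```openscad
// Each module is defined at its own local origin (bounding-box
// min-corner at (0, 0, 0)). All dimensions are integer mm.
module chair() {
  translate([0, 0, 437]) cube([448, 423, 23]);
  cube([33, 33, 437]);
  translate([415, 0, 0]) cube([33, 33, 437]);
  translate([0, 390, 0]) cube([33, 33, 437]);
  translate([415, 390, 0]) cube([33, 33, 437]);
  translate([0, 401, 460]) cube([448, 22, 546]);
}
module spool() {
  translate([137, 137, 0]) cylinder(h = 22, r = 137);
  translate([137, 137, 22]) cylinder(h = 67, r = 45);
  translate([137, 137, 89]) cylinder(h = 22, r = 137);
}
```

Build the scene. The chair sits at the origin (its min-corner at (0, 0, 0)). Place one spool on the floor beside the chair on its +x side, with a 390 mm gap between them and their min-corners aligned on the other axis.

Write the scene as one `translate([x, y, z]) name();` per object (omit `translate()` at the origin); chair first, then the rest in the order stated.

chair();
translate([838, 0, 0]) spool();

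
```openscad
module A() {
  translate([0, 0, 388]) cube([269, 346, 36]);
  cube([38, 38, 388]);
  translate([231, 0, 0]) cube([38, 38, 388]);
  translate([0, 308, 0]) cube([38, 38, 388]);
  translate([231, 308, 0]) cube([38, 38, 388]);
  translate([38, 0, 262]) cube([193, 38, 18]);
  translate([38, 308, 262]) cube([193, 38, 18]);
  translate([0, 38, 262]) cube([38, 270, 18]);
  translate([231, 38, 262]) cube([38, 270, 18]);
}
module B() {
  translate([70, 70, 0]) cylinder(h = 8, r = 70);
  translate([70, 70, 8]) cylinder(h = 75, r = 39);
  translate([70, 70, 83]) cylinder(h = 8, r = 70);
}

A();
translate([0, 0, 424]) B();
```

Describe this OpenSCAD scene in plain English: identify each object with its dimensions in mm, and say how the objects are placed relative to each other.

A is a four-legged stool. The seat is 269×346 mm, 36 mm thick, top at z = 424 mm. It stands on four square legs, each 38×38 mm in cross-section, from z = 0 to the seat underside, each flush with a corner of the seat. Four stretchers, 38 mm wide and 18 mm tall, connect adjacent legs with their undersides at z = 262 mm, each running between the inner faces of the legs it joins and aligned with the legs' outer faces on the other axis.

B is a spool: two coaxial disc flanges of radius 70 mm and thickness 8 mm, joined by a core cylinder of radius 39 mm and height 75 mm. The lower flange rests on z = 0 and the three cylinders share a vertical axis.

The spool is on top of the stool.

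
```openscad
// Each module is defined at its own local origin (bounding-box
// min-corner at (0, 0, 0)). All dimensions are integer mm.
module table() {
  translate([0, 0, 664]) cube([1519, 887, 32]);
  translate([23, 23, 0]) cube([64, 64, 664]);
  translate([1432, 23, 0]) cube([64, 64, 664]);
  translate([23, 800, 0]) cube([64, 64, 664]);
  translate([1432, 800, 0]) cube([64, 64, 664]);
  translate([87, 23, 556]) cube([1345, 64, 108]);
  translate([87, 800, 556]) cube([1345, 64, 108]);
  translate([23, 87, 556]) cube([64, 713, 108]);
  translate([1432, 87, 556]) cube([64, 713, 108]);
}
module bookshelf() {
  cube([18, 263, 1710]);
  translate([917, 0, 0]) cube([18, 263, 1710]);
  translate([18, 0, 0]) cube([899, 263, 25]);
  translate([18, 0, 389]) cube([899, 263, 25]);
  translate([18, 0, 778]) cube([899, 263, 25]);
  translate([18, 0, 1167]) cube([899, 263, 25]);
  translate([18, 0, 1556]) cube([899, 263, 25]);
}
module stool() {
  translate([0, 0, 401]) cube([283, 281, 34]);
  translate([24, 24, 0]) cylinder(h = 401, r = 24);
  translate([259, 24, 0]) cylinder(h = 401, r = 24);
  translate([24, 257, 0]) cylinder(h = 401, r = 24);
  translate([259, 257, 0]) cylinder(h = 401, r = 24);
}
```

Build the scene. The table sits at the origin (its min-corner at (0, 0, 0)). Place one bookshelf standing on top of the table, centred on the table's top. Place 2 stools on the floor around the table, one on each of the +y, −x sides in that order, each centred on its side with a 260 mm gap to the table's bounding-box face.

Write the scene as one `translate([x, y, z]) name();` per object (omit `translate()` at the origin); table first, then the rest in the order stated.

table();
translate([292, 312, 696]) bookshelf();
translate([618, 1147, 0]) stool();
translate([-543, 303, 0]) stool();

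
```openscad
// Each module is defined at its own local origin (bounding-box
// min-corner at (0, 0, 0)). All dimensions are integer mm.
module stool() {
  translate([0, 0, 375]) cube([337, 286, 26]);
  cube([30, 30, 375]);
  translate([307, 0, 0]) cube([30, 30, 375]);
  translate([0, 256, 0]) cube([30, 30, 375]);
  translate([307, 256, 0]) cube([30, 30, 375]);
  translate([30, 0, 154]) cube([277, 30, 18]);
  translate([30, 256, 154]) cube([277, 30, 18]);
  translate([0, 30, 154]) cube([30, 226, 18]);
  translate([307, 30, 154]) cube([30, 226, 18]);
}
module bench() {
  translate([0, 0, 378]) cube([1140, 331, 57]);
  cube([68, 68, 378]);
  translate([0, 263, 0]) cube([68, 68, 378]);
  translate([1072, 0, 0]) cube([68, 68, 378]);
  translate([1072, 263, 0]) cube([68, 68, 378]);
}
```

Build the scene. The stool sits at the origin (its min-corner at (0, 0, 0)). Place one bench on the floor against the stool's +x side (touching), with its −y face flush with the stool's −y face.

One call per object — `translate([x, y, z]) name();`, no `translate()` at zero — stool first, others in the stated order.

stool();
translate([337, 0, 0]) bench();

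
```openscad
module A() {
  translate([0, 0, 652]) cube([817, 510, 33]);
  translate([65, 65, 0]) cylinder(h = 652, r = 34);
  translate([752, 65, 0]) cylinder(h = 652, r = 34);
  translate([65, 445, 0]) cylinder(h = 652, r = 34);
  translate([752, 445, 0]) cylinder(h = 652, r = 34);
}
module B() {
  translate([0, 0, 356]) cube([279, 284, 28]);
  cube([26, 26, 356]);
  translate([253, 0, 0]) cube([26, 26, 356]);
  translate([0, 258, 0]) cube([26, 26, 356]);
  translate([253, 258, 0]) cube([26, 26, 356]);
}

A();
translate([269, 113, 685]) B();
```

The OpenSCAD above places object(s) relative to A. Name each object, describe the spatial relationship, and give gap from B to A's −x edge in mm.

A is a table. B is a stool. The stool is on top of the table, centred. The gap from the stool to the table's −x edge is 269 mm.

The stool's min-x is at 269; the table's min-x is 0; gap = 269 mm.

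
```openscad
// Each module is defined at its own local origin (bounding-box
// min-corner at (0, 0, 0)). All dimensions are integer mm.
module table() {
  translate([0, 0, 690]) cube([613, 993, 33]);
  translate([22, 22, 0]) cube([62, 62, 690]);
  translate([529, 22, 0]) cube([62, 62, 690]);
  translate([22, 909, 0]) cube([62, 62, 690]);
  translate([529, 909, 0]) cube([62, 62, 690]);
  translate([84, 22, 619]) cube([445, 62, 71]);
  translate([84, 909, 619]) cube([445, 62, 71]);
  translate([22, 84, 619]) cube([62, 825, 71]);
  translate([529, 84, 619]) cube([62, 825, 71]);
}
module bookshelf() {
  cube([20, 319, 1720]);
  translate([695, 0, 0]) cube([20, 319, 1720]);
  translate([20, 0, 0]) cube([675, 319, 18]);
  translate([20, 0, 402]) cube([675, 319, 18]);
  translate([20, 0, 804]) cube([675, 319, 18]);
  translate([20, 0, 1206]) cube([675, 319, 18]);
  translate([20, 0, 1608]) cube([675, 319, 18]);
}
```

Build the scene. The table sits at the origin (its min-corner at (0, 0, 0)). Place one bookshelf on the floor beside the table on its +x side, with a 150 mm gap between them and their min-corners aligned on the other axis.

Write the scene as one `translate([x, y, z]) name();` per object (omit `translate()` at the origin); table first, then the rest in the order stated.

table();
translate([763, 0, 0]) bookshelf();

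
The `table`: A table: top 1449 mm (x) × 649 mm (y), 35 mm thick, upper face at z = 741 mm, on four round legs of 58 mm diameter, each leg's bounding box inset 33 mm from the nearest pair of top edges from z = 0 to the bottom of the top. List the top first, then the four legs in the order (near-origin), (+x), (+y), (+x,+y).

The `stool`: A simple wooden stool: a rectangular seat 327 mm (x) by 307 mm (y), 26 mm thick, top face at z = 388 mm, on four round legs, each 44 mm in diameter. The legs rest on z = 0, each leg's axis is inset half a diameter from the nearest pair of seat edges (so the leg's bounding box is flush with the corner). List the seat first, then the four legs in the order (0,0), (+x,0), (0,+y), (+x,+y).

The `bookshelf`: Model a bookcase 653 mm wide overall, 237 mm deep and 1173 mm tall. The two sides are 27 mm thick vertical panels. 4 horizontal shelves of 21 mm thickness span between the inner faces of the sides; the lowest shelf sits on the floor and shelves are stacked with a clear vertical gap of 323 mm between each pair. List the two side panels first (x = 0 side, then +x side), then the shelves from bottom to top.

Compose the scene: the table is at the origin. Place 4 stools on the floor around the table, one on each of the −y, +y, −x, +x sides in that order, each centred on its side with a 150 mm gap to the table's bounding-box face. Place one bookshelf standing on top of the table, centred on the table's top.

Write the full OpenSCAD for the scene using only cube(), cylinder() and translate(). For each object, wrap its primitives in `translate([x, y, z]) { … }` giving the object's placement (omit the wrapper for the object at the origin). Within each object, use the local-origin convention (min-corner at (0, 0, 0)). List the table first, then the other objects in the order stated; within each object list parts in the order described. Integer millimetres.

translate([0, 0, 706]) cube([1449, 649, 35]);
translate([62, 62, 0]) cylinder(h = 706, r = 29);
translate([1387, 62, 0]) cylinder(h = 706, r = 29);
translate([62, 587, 0]) cylinder(h = 706, r = 29);
translate([1387, 587, 0]) cylinder(h = 706, r = 29);
translate([561, -457, 0]) {
  translate([0, 0, 362]) cube([327, 307, 26]);
  translate([22, 22, 0]) cylinder(h = 362, r = 22);
  translate([305, 22, 0]) cylinder(h = 362, r = 22);
  translate([22, 285, 0]) cylinder(h = 362, r = 22);
  translate([305, 285, 0]) cylinder(h = 362, r = 22);
}
translate([561, 799, 0]) {
  translate([0, 0, 362]) cube([327, 307, 26]);
  translate([22, 22, 0]) cylinder(h = 362, r = 22);
  translate([305, 22, 0]) cylinder(h = 362, r = 22);
  translate([22, 285, 0]) cylinder(h = 362, r = 22);
  translate([305, 285, 0]) cylinder(h = 362, r = 22);
}
translate([-477, 171, 0]) {
  translate([0, 0, 362]) cube([327, 307, 26]);
  translate([22, 22, 0]) cylinder(h = 362, r = 22);
  translate([305, 22, 0]) cylinder(h = 362, r = 22);
  translate([22, 285, 0]) cylinder(h = 362, r = 22);
  translate([305, 285, 0]) cylinder(h = 362, r = 22);
}
translate([1599, 171, 0]) {
  translate([0, 0, 362]) cube([327, 307, 26]);
  translate([22, 22, 0]) cylinder(h = 362, r = 22);
  translate([305, 22, 0]) cylinder(h = 362, r = 22);
  translate([22, 285, 0]) cylinder(h = 362, r = 22);
  translate([305, 285, 0]) cylinder(h = 362, r = 22);
}
translate([398, 206, 741]) {
  cube([27, 237, 1173]);
  translate([626, 0, 0]) cube([27, 237, 1173]);
  translate([27, 0, 0]) cube([599, 237, 21]);
  translate([27, 0, 344]) cube([599, 237, 21]);
  translate([27, 0, 688]) cube([599, 237, 21]);
  translate([27, 0, 1032]) cube([599, 237, 21]);
}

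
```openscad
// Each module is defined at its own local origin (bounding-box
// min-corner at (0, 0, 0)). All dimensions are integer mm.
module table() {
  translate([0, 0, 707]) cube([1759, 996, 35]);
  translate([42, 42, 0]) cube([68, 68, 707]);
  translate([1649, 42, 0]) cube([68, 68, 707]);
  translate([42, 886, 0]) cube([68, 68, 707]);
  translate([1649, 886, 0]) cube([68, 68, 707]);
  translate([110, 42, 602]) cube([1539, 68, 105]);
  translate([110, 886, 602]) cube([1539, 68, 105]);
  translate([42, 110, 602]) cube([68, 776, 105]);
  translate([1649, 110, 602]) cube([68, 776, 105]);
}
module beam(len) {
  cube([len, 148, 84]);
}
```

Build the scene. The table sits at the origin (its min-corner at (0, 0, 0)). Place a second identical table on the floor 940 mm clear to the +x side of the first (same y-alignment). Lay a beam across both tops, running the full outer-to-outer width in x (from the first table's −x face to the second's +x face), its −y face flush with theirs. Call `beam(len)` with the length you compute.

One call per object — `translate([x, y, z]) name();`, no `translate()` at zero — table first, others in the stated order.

table();
translate([2699, 0, 0]) table();
translate([0, 0, 742]) beam(4458);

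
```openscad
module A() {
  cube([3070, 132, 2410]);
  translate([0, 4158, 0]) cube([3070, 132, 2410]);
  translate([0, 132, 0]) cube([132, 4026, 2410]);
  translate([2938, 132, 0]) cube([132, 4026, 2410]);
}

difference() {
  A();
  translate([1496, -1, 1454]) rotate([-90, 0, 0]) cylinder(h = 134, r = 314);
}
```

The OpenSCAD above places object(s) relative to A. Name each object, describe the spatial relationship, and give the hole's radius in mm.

A is a house frame. The house frame has a circular hole through its front wall. The hole's radius is 314 mm.

The subtracted cylinder has r = 314 mm.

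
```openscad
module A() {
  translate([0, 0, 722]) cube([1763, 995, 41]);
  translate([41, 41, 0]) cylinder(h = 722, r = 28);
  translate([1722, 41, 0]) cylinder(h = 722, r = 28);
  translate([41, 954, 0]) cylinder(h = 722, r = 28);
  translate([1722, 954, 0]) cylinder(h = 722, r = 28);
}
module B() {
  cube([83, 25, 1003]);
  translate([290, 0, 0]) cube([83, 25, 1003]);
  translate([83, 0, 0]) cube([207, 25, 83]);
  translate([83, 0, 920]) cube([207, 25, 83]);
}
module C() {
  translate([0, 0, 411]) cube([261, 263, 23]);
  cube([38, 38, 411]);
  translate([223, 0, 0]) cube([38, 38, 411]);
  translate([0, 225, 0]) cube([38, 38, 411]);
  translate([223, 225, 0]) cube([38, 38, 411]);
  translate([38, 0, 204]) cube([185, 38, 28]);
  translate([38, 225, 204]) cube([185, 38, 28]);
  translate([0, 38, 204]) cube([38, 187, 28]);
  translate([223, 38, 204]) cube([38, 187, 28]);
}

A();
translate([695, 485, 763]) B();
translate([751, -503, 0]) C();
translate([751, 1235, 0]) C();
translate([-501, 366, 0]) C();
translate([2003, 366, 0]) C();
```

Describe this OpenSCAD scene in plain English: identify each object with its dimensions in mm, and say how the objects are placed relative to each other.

A is a table: top 1763 mm (x) × 995 mm (y), 41 mm thick, upper face at z = 763 mm, on four round legs of 56 mm diameter, each leg's bounding box inset 13 mm from the nearest pair of top edges, running from z = 0 to the bottom of the top.

B is a picture frame with a 207×837 mm rectangular opening (x by z) and a uniform 83 mm border on every side. Frame depth is 25 mm along y. It is built from two vertical stiles running the full outside height and two horizontal rails spanning the gap between the stiles.

C is a four-legged stool. The seat is 261×263 mm, 23 mm thick, top at z = 434 mm. It stands on four square legs, each 38×38 mm in cross-section, from z = 0 to the seat underside, each flush with a corner of the seat. Four stretchers, 38 mm wide and 28 mm tall, connect adjacent legs with their undersides at z = 204 mm, each running between the inner faces of the legs it joins and aligned with the legs' outer faces on the other axis.

The picture frame is on top of the table, centred. Four stools sit around the table at the −y, +y, −x, +x sides.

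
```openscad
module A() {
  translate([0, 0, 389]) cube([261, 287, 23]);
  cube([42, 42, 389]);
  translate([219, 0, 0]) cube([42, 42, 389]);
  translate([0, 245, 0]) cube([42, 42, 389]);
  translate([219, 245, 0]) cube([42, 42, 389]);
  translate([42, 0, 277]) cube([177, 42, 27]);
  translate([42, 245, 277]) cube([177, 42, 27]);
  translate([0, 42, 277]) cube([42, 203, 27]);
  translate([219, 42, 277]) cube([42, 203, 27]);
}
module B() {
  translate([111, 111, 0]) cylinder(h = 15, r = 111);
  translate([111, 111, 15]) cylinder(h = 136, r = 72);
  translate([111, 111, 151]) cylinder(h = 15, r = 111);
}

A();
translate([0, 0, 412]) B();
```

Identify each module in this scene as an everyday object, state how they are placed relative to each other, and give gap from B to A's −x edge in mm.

The spool's min-x is at 0; the stool's min-x is 0; gap = 0 mm.

A is a stool. B is a spool. The spool is on top of the stool. The gap from the spool to the stool's −x edge is 0 mm.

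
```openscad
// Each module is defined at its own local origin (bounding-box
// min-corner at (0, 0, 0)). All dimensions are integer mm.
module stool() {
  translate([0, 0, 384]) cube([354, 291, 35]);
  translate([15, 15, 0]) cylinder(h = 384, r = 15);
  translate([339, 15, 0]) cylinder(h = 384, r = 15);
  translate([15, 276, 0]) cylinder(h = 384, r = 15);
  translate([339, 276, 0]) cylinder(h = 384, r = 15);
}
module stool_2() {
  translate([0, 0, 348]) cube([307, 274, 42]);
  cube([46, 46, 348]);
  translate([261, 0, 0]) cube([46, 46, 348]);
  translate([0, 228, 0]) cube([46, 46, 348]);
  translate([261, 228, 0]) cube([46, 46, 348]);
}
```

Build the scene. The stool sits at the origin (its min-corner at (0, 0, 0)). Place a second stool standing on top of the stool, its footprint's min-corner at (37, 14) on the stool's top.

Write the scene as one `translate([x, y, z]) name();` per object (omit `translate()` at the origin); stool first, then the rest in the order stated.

stool();
translate([37, 14, 419]) stool_2();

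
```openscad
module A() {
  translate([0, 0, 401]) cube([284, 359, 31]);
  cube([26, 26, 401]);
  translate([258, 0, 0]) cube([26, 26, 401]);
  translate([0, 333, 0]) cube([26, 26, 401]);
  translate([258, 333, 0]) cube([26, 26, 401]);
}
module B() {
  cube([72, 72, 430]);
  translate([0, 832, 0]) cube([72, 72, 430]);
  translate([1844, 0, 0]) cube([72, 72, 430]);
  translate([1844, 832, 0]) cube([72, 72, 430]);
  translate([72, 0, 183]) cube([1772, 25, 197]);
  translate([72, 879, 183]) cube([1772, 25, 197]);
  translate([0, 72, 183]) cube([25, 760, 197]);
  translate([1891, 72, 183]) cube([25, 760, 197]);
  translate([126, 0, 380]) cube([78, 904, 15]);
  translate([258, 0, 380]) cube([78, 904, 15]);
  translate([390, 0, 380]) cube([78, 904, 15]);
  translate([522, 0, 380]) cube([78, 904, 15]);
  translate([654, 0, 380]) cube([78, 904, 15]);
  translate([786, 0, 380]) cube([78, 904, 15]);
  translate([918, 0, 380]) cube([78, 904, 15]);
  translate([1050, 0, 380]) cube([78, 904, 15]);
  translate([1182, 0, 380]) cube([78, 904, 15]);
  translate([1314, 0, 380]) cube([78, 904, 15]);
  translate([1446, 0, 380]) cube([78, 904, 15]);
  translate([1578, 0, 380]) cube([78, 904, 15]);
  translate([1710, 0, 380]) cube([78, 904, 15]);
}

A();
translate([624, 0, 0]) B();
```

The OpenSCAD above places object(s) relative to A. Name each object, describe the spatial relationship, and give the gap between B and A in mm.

A is a stool. B is a bed frame. The bed frame is on the floor beside the stool on its +x side. The gap between the bed frame and the stool is 340 mm.

The bed frame's nearest face is 340 mm from the stool's +x face.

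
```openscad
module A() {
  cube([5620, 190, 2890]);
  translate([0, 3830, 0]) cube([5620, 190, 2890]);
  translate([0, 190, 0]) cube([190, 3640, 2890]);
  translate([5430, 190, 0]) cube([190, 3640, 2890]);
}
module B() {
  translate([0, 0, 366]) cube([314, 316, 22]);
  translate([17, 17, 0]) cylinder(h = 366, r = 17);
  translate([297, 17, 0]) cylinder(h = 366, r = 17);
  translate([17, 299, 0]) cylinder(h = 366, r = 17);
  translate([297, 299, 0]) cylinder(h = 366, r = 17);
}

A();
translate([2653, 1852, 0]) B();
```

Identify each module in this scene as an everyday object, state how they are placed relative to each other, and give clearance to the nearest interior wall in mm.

Clearances: x = 2463, y = 1662; minimum 1662 mm.

A is a house frame. B is a stool. The stool sits inside the house frame, centred. The clearance to the nearest interior wall is 1662 mm.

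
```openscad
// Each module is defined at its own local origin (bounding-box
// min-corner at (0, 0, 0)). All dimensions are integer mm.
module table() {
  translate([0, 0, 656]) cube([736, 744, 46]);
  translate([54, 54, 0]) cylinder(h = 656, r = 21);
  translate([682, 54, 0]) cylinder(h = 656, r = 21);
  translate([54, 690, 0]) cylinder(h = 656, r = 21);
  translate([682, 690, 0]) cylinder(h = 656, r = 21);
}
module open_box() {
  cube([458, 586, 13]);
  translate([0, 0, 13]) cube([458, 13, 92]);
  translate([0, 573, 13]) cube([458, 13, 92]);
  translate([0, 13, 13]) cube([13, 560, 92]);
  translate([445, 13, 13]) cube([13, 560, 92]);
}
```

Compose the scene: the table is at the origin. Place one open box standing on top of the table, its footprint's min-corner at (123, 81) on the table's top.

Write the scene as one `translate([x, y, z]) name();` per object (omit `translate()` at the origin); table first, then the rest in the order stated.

table();
translate([123, 81, 702]) open_box();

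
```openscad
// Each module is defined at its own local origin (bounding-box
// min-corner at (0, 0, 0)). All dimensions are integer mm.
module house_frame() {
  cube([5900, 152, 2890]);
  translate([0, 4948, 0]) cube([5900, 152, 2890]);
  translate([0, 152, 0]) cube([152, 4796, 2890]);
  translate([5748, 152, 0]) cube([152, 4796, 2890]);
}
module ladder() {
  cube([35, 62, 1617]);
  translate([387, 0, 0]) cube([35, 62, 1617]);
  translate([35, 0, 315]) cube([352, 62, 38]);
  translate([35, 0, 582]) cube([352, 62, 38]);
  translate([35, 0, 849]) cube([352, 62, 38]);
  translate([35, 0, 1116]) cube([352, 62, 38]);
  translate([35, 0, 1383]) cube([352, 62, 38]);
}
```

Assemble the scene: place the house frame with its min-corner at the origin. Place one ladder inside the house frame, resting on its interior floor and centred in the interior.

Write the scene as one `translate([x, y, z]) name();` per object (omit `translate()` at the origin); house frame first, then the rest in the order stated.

house_frame();
translate([2739, 2519, 0]) ladder();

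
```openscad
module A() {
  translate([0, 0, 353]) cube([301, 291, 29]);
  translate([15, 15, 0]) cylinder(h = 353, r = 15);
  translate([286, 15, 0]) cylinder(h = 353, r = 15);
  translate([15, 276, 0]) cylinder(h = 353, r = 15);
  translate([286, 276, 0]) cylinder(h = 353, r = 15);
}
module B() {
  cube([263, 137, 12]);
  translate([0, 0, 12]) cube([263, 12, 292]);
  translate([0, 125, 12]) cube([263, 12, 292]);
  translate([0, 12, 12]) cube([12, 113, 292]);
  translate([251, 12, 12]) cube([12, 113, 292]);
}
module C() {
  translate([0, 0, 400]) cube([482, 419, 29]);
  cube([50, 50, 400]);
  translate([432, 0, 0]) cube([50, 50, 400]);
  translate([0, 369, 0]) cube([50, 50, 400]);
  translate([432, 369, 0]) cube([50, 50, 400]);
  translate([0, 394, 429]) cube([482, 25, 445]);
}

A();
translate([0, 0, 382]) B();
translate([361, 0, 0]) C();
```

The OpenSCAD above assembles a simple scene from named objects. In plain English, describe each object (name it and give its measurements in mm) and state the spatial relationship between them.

A is a simple wooden stool: a rectangular seat 301 mm (x) by 291 mm (y), 29 mm thick, top face at z = 382 mm, on four round legs, each 30 mm in diameter. The legs rest on z = 0, each leg's axis is inset half a diameter from the nearest pair of seat edges (so the leg's bounding box is flush with the corner).

B is an open storage box with external size 263×137×304 mm and wall thickness 12 mm (the base is also 12 mm thick). The base covers the whole footprint; the four walls stand on the base, with the y-facing walls full-width and the x-facing walls fitting between their inner faces.

C is a chair: 482×419 mm seat, 29 mm thick, top at z = 429 mm, on four 50 mm square corner legs flush with the seat edges. A 25 mm thick backrest slab spans the full seat width, extending 445 mm above the seat top, its back face flush with the seat's +y edge.

The open box is on top of the stool. The chair is on the floor beside the stool on its +x side.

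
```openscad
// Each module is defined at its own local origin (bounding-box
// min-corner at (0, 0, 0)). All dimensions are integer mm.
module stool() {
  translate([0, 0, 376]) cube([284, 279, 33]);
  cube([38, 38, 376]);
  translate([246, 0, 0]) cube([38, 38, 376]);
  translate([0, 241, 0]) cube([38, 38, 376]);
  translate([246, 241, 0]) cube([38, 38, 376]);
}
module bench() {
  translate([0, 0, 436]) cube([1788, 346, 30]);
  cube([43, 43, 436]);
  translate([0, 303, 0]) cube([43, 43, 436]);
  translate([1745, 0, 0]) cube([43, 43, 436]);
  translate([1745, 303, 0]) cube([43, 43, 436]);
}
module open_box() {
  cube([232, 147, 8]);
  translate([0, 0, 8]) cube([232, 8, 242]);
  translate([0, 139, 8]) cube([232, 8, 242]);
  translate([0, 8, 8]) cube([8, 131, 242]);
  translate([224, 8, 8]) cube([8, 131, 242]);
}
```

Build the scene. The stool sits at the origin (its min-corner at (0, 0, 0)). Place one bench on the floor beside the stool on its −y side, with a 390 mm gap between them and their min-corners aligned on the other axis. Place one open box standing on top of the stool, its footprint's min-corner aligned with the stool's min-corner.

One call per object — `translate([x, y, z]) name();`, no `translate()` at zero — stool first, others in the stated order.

stool();
translate([0, -736, 0]) bench();
translate([0, 0, 409]) open_box();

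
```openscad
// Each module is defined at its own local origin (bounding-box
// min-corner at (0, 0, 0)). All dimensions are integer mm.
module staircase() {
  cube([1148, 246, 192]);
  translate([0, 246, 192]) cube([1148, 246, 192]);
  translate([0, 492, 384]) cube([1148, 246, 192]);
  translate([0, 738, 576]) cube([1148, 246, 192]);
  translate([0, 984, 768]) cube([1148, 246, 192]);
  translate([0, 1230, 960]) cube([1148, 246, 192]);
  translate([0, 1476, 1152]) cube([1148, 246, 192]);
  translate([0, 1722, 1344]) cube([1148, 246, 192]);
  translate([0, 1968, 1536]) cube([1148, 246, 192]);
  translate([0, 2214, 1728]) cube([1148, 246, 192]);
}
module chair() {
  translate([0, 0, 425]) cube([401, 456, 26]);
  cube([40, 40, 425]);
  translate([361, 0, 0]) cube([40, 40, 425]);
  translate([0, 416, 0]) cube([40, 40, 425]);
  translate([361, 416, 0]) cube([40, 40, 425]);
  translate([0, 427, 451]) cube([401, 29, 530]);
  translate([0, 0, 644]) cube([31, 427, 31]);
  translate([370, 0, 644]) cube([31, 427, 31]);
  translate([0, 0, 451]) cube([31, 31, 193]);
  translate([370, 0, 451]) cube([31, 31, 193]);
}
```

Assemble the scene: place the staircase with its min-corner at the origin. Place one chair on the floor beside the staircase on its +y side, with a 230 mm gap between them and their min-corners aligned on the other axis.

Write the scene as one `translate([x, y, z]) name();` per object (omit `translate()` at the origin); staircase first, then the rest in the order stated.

staircase();
translate([0, 2690, 0]) chair();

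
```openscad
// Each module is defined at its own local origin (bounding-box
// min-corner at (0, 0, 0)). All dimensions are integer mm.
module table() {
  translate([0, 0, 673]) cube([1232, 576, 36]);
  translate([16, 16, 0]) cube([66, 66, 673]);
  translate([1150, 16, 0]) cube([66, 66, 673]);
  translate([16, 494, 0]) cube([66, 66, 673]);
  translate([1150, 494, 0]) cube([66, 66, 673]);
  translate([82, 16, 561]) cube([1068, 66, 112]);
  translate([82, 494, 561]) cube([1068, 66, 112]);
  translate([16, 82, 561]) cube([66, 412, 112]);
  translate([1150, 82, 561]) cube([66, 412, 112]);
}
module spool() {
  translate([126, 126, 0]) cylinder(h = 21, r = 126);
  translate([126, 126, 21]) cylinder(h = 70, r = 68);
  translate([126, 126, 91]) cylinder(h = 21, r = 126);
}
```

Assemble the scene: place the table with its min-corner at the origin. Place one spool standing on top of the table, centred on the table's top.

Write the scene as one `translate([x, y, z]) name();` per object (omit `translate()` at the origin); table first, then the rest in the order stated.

table();
translate([490, 162, 709]) spool();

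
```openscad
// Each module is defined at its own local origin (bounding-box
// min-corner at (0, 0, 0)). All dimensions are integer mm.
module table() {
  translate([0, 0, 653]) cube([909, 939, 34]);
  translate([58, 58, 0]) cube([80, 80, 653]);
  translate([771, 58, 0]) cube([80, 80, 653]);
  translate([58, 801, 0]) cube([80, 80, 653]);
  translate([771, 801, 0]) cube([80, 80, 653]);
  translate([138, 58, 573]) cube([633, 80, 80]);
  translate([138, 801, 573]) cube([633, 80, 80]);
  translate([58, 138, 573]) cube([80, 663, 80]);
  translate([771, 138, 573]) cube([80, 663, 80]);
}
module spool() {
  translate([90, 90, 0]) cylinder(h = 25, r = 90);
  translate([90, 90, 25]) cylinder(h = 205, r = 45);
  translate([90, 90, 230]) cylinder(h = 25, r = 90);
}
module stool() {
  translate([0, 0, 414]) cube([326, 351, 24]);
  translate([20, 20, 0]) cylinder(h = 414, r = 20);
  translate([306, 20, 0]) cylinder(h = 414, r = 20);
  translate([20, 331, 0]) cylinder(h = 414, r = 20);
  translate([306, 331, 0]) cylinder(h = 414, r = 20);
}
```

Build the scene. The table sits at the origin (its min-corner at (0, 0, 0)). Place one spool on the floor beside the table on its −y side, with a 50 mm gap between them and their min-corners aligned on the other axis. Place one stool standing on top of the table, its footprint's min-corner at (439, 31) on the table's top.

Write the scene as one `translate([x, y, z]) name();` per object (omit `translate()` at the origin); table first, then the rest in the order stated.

table();
translate([0, -230, 0]) spool();
translate([439, 31, 687]) stool();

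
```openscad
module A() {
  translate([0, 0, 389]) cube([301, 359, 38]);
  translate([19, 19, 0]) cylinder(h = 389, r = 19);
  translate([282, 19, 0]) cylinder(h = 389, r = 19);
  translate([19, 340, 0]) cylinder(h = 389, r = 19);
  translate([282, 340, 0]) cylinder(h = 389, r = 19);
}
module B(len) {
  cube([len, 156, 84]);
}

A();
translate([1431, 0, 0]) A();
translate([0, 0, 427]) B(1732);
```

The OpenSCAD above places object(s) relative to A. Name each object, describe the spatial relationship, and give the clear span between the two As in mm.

A is a stool. B is a beam. A beam spans the tops of two stools. The clear span between the two stools is 1130 mm.

Second stool starts at x = 1431; first ends at x = 301; clear span = 1431 − 301 = 1130 mm.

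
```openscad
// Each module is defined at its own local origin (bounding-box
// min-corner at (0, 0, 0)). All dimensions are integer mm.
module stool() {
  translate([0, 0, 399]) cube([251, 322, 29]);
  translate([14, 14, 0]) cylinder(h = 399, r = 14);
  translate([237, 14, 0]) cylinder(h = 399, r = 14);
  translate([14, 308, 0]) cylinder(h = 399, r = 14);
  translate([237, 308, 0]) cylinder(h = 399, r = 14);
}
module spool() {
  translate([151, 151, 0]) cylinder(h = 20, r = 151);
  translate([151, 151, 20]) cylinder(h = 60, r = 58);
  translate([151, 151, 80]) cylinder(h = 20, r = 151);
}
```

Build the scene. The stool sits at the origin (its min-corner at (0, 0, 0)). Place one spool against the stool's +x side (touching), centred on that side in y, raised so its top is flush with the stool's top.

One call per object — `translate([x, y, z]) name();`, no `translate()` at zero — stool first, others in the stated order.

stool();
translate([251, 10, 328]) spool();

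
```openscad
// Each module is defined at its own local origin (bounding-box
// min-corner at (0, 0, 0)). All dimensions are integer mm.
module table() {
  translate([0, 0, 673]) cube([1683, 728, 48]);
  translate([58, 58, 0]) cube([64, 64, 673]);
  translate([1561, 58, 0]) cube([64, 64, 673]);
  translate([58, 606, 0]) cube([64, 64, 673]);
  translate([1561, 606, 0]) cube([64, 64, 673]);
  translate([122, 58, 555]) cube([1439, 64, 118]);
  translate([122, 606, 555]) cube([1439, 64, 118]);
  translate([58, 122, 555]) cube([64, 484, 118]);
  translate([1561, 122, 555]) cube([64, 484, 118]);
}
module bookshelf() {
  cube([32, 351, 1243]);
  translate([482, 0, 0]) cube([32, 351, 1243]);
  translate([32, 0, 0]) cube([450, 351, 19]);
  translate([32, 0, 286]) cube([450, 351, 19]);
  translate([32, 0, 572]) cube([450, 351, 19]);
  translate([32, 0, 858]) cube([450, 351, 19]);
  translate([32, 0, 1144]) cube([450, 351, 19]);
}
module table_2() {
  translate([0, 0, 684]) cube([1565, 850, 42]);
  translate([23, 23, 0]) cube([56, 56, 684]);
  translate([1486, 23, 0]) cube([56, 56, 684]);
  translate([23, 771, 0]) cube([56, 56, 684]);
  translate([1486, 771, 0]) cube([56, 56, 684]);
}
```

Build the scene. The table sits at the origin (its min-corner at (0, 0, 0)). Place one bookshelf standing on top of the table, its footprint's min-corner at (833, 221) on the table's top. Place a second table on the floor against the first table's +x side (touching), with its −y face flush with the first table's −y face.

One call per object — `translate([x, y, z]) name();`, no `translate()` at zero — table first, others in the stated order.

table();
translate([833, 221, 721]) bookshelf();
translate([1683, 0, 0]) table_2();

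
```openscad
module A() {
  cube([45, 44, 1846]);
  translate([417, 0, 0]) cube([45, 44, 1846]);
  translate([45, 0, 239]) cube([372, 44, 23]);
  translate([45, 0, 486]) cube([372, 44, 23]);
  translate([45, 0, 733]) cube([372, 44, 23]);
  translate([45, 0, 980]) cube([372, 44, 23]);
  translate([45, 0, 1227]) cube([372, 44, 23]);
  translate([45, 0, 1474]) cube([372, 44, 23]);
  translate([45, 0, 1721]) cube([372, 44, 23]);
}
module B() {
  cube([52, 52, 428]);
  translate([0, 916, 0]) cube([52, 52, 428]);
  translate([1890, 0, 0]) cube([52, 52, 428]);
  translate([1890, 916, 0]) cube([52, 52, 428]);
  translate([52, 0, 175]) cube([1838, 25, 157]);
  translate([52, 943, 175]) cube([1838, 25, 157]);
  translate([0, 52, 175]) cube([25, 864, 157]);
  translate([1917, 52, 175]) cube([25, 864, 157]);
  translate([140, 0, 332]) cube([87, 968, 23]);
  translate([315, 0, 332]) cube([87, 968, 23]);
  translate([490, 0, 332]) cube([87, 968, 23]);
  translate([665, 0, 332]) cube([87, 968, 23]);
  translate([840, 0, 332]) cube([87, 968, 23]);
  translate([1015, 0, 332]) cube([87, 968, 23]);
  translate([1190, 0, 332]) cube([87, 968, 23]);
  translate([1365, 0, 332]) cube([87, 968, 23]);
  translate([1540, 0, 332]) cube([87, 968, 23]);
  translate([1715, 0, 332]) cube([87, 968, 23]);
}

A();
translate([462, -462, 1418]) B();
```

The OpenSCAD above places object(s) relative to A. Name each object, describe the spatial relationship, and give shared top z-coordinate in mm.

Both tops at z = 1846 mm.

A is a ladder. B is a bed frame. The bed frame is beside the ladder with their tops flush at z = 1846. The shared top z-coordinate is 1846 mm.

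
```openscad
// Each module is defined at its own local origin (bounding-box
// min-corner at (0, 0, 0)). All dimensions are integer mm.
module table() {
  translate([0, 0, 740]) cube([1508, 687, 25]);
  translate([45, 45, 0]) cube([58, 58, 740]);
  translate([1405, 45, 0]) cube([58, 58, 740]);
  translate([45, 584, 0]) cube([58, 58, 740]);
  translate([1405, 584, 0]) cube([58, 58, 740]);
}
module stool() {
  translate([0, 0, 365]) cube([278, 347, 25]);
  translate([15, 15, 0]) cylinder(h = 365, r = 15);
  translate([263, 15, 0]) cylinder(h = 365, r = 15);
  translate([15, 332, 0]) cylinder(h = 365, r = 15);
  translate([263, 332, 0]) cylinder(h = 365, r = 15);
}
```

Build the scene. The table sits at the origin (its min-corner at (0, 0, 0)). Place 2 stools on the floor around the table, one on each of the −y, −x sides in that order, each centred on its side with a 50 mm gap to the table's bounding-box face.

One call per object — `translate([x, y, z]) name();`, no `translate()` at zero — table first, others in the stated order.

table();
translate([615, -397, 0]) stool();
translate([-328, 170, 0]) stool();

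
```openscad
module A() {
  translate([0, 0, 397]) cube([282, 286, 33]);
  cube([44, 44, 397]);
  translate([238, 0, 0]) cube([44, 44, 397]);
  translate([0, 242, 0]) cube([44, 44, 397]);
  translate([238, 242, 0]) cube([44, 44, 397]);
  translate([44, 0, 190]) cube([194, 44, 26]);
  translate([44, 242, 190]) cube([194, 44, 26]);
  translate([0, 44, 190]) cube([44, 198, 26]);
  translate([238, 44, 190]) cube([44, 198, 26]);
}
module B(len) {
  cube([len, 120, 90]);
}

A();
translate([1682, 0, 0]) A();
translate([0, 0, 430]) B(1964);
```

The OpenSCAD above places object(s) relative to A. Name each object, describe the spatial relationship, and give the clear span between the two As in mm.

A is a stool. B is a beam. A beam spans the tops of two stools. The clear span between the two stools is 1400 mm.

Second stool starts at x = 1682; first ends at x = 282; clear span = 1682 − 282 = 1400 mm.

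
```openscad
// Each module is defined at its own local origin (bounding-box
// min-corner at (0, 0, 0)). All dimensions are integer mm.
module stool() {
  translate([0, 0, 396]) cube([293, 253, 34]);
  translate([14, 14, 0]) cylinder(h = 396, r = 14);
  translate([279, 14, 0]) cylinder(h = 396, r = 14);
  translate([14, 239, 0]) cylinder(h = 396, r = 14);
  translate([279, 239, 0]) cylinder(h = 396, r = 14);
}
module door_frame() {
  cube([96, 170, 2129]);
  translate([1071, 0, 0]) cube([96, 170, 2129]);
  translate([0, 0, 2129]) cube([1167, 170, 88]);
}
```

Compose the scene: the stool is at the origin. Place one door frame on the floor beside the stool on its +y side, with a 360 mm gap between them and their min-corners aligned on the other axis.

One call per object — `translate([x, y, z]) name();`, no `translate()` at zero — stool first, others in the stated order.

stool();
translate([0, 613, 0]) door_frame();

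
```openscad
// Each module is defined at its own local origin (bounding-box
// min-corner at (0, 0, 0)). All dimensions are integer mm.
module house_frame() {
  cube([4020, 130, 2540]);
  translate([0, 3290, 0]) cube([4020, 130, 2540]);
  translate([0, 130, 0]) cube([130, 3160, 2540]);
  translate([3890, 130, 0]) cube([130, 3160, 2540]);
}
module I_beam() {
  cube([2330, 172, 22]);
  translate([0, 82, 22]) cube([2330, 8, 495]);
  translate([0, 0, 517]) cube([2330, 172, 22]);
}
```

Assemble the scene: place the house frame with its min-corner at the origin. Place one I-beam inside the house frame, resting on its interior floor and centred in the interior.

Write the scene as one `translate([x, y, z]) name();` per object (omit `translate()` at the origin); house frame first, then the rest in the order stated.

house_frame();
translate([845, 1624, 0]) I_beam();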